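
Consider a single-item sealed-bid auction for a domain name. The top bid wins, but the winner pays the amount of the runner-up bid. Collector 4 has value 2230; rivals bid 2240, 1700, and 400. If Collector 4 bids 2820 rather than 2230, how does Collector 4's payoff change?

The highest competing bid is 2240.
Bidding truthfully at 2230: the top bid is 2240 (a rival), so Collector 4 loses. Payoff = 0.
Bidding 2820: Collector 4 has the top bid, wins, and pays the second-highest bid 2240. Payoff = 2230 − 2240 = -10.
Change = -10 − 0 = -10.

Payoff change: -10.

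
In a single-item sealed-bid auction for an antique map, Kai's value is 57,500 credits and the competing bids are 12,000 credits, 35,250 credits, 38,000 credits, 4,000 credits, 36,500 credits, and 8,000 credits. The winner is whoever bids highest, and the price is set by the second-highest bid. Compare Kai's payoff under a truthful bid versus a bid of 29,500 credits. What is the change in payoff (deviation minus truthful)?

Change in payoff: -19,500 credits.

The highest competing bid is 38,000 credits.
Bidding truthfully at 57,500 credits: Kai has the top bid, wins, and pays the second-highest bid 38,000 credits. Payoff = 57,500 credits − 38,000 credits = 19,500 credits.
Bidding 29,500 credits: the top bid is 38,000 credits (a rival), so Kai loses. Payoff = 0 credits.
Change = 0 credits − 19,500 credits = -19,500 credits.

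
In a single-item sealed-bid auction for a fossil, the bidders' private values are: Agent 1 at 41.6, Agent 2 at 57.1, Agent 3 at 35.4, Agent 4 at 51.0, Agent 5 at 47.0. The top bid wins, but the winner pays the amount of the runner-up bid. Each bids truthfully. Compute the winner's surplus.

6.1

Ranking the bids: Agent 2 57.1 > Agent 4 51.0 > Agent 5 47.0 > Agent 1 41.6 > Agent 3 35.4.
Agent 2 wins with the top bid and pays the second-highest, 51.0.
Surplus = 57.1 − 51.0 = 6.1.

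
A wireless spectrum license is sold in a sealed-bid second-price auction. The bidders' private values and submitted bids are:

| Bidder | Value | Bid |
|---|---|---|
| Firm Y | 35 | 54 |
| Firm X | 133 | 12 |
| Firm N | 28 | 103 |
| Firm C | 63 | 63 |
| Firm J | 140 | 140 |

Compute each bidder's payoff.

Payoffs: Firm Y 0, Firm X 0, Firm N 0, Firm C 0, Firm J 37.

Sorted high to low: Firm J 140, then Firm N 103, then Firm C 63, then Firm Y 54, then Firm X 12.
Firm J has the top bid and wins; the price is the second-highest bid, 103.
Firm J's payoff = 140 − 103 = 37. All other bidders lose, so their payoff is 0.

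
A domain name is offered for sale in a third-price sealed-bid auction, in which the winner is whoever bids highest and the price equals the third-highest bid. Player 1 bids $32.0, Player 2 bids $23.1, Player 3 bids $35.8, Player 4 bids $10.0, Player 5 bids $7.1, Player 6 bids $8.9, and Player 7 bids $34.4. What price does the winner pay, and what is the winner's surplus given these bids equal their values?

The winner pays $32.0 for a surplus of $3.8.

Bids in descending order: Player 3 $35.8 > Player 7 $34.4 > Player 1 $32.0 > Player 2 $23.1 > Player 4 $10.0 > Player 6 $8.9 > Player 5 $7.1.
Player 3 is the highest bidder, so Player 3 wins.
Under the third-price rule, the price is the third-highest bid: $32.0.
Surplus = $35.8 − $32.0 = $3.8.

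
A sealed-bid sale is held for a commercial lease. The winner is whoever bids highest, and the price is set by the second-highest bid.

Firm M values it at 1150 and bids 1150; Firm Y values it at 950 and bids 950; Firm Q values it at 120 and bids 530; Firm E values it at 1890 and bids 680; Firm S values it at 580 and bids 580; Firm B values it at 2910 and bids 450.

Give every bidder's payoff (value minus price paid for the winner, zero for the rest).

Ordered from highest: Firm M 1150, then Firm Y 950, then Firm E 680, then Firm S 580, then Firm Q 530, then Firm B 450.
Firm M has the top bid and wins; the price is the second-highest bid, 950.
Firm M's payoff = 1150 − 950 = 200. All other bidders lose, so their payoff is 0.

Payoffs: Firm M 200, Firm Y 0, Firm Q 0, Firm E 0, Firm S 0, Firm B 0.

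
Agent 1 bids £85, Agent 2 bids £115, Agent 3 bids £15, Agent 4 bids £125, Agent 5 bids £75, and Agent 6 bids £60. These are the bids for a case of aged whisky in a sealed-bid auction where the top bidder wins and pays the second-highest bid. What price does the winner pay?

Price paid: £115.

Sorted high to low: Agent 4 £125, then Agent 2 £115, then Agent 1 £85, then Agent 5 £75, then Agent 6 £60, then Agent 3 £15.
Agent 4 is the highest bidder, so Agent 4 wins.
Under the second-price rule, the price is the second-highest bid: £115.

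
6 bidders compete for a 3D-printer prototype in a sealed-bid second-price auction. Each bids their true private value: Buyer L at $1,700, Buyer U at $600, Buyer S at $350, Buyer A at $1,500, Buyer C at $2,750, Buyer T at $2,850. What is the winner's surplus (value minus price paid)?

Sorted high to low: Buyer T $2,850, then Buyer C $2,750, then Buyer L $1,700, then Buyer A $1,500, then Buyer U $600, then Buyer S $350.
Buyer T wins with the top bid and pays the second-highest, $2,750.
Surplus = $2,850 − $2,750 = $100.

$100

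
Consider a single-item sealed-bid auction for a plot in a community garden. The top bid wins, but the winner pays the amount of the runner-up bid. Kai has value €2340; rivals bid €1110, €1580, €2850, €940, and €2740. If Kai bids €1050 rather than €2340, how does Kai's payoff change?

€0

The highest competing bid is €2850.
Bidding truthfully at €2340: the top bid is €2850 (a rival), so Kai loses. Payoff = €0.
Bidding €1050: the top bid is €2850 (a rival), so Kai loses. Payoff = €0.
Change = €0 − €0 = €0.
The bid only affects whether you win, not the price — here both bids land on the same side of the top rival bid, so the deviation is payoff-neutral.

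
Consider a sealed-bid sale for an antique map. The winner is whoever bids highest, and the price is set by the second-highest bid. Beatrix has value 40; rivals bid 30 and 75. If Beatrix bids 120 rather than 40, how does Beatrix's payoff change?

Payoff change: -35.

The highest competing bid is 75.
Bidding truthfully at 40: the top bid is 75 (a rival), so Beatrix loses. Payoff = 0.
Bidding 120: Beatrix has the top bid, wins, and pays the second-highest bid 75. Payoff = 40 − 75 = -35.
Change = -35 − 0 = -35.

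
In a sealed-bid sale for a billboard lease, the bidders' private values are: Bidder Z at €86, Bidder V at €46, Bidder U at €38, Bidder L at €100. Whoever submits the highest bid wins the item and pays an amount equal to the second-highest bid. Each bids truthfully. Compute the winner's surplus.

Ranking the bids: Bidder L €100; Bidder Z €86; Bidder V €46; Bidder U €38.
Bidder L wins with the top bid and pays the second-highest, €86.
Surplus = €100 − €86 = €14.

Surplus = €14.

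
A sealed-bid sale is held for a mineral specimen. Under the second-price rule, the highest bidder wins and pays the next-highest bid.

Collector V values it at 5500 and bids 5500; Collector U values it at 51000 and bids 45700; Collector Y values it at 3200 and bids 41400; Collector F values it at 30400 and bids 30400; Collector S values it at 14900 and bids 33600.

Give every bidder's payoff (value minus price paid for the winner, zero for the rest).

Bids in descending order: Collector U 45700 > Collector Y 41400 > Collector S 33600 > Collector F 30400 > Collector V 5500.
Collector U has the top bid and wins; the price is the second-highest bid, 41400.
Collector U's payoff = 51000 − 41400 = 9600. All other bidders lose, so their payoff is 0.

Payoffs: Collector V 0, Collector U 9600, Collector Y 0, Collector F 0, Collector S 0.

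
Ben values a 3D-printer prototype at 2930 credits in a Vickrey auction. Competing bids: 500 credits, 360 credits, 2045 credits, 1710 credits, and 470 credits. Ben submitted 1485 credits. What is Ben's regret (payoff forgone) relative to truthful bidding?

Payoff forgone: 885 credits.

The highest competing bid is 2045 credits.
Bidding truthfully at 2930 credits: Ben has the top bid, wins, and pays the second-highest bid 2045 credits. Payoff = 2930 credits − 2045 credits = 885 credits.
Bidding 1485 credits: the top bid is 2045 credits (a rival), so Ben loses. Payoff = 0 credits.
Regret = truthful payoff − actual payoff = 885 credits − 0 credits = 885 credits.
Deviating from a truthful bid can only lose payoff in a second-price auction — never gain.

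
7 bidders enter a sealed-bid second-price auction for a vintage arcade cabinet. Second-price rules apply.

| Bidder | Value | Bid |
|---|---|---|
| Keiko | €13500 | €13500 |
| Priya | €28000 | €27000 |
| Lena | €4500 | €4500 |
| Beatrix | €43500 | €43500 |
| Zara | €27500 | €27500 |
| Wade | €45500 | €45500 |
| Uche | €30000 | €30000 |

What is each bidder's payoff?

Ranking the bids: Wade €45500; Beatrix €43500; Uche €30000; Zara €27500; Priya €27000; Keiko €13500; Lena €4500.
Wade has the top bid and wins; the price is the second-highest bid, €43500.
Wade's payoff = €45500 − €43500 = €2000. All other bidders lose, so their payoff is 0.

Payoffs: Keiko €0, Priya €0, Lena €0, Beatrix €0, Zara €0, Wade €2000, Uche €0.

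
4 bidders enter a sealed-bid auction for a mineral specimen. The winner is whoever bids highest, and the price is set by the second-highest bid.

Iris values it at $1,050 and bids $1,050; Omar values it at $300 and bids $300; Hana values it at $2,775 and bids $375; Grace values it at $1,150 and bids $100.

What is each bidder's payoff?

Payoffs: Iris $675, Omar $0, Hana $0, Grace $0.

Ordered from highest: Iris $1,050 > Hana $375 > Omar $300 > Grace $100.
Iris has the top bid and wins; the price is the second-highest bid, $375.
Iris's payoff = $1,050 − $375 = $675. All other bidders lose, so their payoff is 0.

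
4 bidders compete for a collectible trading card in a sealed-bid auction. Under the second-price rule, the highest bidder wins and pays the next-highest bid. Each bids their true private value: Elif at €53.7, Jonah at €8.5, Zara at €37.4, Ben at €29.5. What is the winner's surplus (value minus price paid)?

Sorted high to low: Elif €53.7, then Zara €37.4, then Ben €29.5, then Jonah €8.5.
Elif wins with the top bid and pays the second-highest, €37.4.
Surplus = €53.7 − €37.4 = €16.3.

€16.3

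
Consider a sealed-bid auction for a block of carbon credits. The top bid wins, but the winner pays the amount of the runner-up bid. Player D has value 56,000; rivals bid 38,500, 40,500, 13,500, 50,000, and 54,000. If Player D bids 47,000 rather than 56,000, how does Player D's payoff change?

Payoff change: -2,000.

The highest competing bid is 54,000.
Bidding truthfully at 56,000: Player D has the top bid, wins, and pays the second-highest bid 54,000. Payoff = 56,000 − 54,000 = 2,000.
Bidding 47,000: the top bid is 54,000 (a rival), so Player D loses. Payoff = 0.
Change = 0 − 2,000 = -2,000.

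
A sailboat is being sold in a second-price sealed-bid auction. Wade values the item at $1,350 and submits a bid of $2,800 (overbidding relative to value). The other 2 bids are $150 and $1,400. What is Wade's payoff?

-$50

Highest competing bid: $1,400.
Wade's bid $2,800 is the highest overall, so Wade wins and pays the second-highest bid, $1,400.
Payoff = value − price = $1,350 − $1,400 = -$50.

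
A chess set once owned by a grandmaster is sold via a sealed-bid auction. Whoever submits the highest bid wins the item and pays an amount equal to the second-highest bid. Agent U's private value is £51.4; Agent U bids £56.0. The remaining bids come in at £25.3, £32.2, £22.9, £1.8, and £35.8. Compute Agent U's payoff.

Highest competing bid: £35.8.
Agent U's bid £56.0 is the highest overall, so Agent U wins and pays the second-highest bid, £35.8.
Payoff = value − price = £51.4 − £35.8 = £15.6.

Payoff = £15.6.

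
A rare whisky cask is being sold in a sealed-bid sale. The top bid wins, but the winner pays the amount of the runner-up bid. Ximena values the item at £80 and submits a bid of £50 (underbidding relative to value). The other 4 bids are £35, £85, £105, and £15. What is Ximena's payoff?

Payoff = £0.

Highest competing bid: £105.
Ximena's bid £50 is not the highest, so Ximena loses, pays nothing, and earns zero payoff.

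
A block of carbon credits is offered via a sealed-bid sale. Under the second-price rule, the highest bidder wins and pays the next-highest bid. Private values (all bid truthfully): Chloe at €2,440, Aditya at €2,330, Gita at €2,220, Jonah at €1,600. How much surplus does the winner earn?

Bids in descending order: Chloe €2,440; Aditya €2,330; Gita €2,220; Jonah €1,600.
Chloe wins with the top bid and pays the second-highest, €2,330.
Surplus = €2,440 − €2,330 = €110.

Surplus = €110.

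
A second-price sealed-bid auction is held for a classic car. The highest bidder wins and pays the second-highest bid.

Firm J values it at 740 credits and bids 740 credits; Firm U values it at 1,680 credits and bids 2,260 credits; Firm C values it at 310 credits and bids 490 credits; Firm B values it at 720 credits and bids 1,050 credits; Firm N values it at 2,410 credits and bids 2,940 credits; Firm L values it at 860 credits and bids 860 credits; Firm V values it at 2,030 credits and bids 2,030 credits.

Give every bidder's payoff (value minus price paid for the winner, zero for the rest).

Sorted high to low: Firm N 2,940 credits; Firm U 2,260 credits; Firm V 2,030 credits; Firm B 1,050 credits; Firm L 860 credits; Firm J 740 credits; Firm C 490 credits.
Firm N has the top bid and wins; the price is the second-highest bid, 2,260 credits.
Firm N's payoff = 2,410 credits − 2,260 credits = 150 credits. All other bidders lose, so their payoff is 0.

Firm J 0 credits, Firm U 0 credits, Firm C 0 credits, Firm B 0 credits, Firm N 150 credits, Firm L 0 credits, Firm V 0 credits.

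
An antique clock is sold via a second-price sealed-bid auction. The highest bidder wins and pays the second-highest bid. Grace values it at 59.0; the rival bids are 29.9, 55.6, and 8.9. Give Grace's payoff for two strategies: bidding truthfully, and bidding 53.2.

The highest competing bid is 55.6.
Bidding truthfully at 59.0: Grace has the top bid, wins, and pays the second-highest bid 55.6. Payoff = 59.0 − 55.6 = 3.4.
Bidding 53.2: the top bid is 55.6 (a rival), so Grace loses. Payoff = 0.0.
This is the dominant-strategy logic: truthful bidding weakly beats any alternative.

Truthful: 3.4; alternative: 0.0.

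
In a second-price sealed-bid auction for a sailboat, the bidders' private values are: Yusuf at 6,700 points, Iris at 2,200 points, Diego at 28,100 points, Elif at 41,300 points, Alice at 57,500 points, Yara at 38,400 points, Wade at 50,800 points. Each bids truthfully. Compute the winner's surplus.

Bids in descending order: Alice 57,500 points > Wade 50,800 points > Elif 41,300 points > Yara 38,400 points > Diego 28,100 points > Yusuf 6,700 points > Iris 2,200 points.
Alice wins with the top bid and pays the second-highest, 50,800 points.
Surplus = 57,500 points − 50,800 points = 6,700 points.

Winner's surplus: 6,700 points.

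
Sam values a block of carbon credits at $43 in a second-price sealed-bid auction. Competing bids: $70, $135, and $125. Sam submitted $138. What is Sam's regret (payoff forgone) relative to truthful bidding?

Regret: $92.

The highest competing bid is $135.
Bidding truthfully at $43: the top bid is $135 (a rival), so Sam loses. Payoff = $0.
Bidding $138: Sam has the top bid, wins, and pays the second-highest bid $135. Payoff = $43 − $135 = -$92.
Regret = truthful payoff − actual payoff = $0 − -$92 = $92.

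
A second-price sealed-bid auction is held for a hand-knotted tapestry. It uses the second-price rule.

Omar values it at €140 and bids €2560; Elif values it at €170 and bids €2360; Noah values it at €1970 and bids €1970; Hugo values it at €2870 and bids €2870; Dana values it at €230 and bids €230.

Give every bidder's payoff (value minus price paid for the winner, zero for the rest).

Bids in descending order: Hugo €2870 > Omar €2560 > Elif €2360 > Noah €1970 > Dana €230.
Hugo has the top bid and wins; the price is the second-highest bid, €2560.
Hugo's payoff = €2870 − €2560 = €310. All other bidders lose, so their payoff is 0.

Payoffs: Omar €0, Elif €0, Noah €0, Hugo €310, Dana €0.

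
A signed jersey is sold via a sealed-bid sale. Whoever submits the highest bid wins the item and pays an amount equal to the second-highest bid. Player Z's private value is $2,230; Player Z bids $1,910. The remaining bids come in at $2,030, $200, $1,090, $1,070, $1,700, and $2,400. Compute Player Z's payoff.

Player Z's payoff: $0.

Highest competing bid: $2,400.
Player Z's bid $1,910 is not the highest, so Player Z loses, pays nothing, and earns zero payoff.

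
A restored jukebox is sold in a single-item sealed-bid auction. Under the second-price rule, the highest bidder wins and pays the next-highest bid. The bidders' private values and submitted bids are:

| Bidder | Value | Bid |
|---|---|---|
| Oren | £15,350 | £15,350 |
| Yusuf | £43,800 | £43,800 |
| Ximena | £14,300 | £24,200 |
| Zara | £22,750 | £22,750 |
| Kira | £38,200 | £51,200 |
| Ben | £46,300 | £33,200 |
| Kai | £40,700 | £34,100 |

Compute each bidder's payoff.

Oren £0, Yusuf £0, Ximena £0, Zara £0, Kira -£5,600, Ben £0, Kai £0.

Ordered from highest: Kira £51,200; Yusuf £43,800; Kai £34,100; Ben £33,200; Ximena £24,200; Zara £22,750; Oren £15,350.
Kira has the top bid and wins; the price is the second-highest bid, £43,800.
Kira's payoff = £38,200 − £43,800 = -£5,600. All other bidders lose, so their payoff is 0.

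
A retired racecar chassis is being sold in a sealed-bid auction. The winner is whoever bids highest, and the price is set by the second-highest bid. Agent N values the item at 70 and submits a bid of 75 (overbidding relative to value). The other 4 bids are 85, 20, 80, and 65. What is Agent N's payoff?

Highest competing bid: 85.
Agent N's bid 75 is not the highest, so Agent N loses, pays nothing, and earns zero payoff.

Payoff = 0.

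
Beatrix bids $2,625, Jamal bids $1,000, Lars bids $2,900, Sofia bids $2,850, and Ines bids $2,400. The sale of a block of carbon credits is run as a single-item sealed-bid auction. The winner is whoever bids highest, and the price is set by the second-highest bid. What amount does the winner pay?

Ordered from highest: Lars $2,900, then Sofia $2,850, then Beatrix $2,625, then Ines $2,400, then Jamal $1,000.
Lars has the highest bid, so Lars wins.
The second-highest bid is $2,850, so that is what Lars pays.

Price paid: $2,850.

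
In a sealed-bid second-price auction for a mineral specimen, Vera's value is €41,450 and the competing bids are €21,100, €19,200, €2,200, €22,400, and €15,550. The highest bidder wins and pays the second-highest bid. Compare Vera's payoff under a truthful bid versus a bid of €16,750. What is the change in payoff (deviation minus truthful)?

The highest competing bid is €22,400.
Bidding truthfully at €41,450: Vera has the top bid, wins, and pays the second-highest bid €22,400. Payoff = €41,450 − €22,400 = €19,050.
Bidding €16,750: the top bid is €22,400 (a rival), so Vera loses. Payoff = €0.
Change = €0 − €19,050 = -€19,050.
Deviating from a truthful bid can only lose payoff in a second-price auction — never gain.

Change in payoff: -€19,050.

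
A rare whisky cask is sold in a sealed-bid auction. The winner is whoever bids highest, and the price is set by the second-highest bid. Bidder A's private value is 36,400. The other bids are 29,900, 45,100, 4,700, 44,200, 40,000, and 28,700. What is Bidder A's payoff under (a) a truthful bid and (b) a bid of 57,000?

(a) 0  (b) -8,700

The highest competing bid is 45,100.
Bidding truthfully at 36,400: the top bid is 45,100 (a rival), so Bidder A loses. Payoff = 0.
Bidding 57,000: Bidder A has the top bid, wins, and pays the second-highest bid 45,100. Payoff = 36,400 − 45,100 = -8,700.
This is the dominant-strategy logic: truthful bidding weakly beats any alternative.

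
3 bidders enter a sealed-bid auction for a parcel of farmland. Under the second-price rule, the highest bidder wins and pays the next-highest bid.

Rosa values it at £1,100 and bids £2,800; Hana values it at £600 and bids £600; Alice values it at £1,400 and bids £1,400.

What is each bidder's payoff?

Payoffs: Rosa -£300, Hana £0, Alice £0.

Ranking the bids: Rosa £2,800; Alice £1,400; Hana £600.
Rosa has the top bid and wins; the price is the second-highest bid, £1,400.
Rosa's payoff = £1,100 − £1,400 = -£300. All other bidders lose, so their payoff is 0.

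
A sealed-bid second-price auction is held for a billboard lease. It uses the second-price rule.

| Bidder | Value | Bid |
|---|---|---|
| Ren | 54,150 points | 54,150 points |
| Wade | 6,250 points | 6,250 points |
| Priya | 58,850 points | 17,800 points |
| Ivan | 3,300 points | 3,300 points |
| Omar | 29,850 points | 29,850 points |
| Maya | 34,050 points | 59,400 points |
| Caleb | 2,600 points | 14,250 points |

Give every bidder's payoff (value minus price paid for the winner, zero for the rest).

Payoffs: Ren 0 points, Wade 0 points, Priya 0 points, Ivan 0 points, Omar 0 points, Maya -20,100 points, Caleb 0 points.

Sorted high to low: Maya 59,400 points > Ren 54,150 points > Omar 29,850 points > Priya 17,800 points > Caleb 14,250 points > Wade 6,250 points > Ivan 3,300 points.
Maya has the top bid and wins; the price is the second-highest bid, 54,150 points.
Maya's payoff = 34,050 points − 54,150 points = -20,100 points. All other bidders lose, so their payoff is 0.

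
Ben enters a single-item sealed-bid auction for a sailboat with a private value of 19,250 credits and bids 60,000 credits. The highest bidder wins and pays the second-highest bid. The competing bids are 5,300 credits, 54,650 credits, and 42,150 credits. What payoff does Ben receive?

-35,400 credits

Highest competing bid: 54,650 credits.
Ben's bid 60,000 credits is the highest overall, so Ben wins and pays the second-highest bid, 54,650 credits.
Payoff = value − price = 19,250 credits − 54,650 credits = -35,400 credits.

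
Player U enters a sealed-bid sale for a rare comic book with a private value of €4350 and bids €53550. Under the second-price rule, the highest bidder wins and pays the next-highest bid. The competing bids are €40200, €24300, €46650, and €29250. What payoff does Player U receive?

-€42300

Highest competing bid: €46650.
Player U's bid €53550 is the highest overall, so Player U wins and pays the second-highest bid, €46650.
Payoff = value − price = €4350 − €46650 = -€42300.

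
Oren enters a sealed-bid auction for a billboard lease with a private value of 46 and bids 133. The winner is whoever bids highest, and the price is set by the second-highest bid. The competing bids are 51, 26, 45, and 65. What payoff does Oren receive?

Highest competing bid: 65.
Oren's bid 133 is the highest overall, so Oren wins and pays the second-highest bid, 65.
Payoff = value − price = 46 − 65 = -19.

Oren's payoff: -19.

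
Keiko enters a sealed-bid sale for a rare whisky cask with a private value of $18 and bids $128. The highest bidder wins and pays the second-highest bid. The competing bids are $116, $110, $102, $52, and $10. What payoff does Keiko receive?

Highest competing bid: $116.
Keiko's bid $128 is the highest overall, so Keiko wins and pays the second-highest bid, $116.
Payoff = value − price = $18 − $116 = -$98.
Overbidding won the item at a price above value — truthful bidding would have avoided this loss.

Payoff = -$98.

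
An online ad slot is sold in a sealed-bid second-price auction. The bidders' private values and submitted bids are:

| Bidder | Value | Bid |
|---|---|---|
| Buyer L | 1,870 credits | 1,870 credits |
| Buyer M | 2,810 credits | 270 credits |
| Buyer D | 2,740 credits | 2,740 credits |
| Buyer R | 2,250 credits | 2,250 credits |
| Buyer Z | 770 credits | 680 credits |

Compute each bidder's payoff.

Ranking the bids: Buyer D 2,740 credits; Buyer R 2,250 credits; Buyer L 1,870 credits; Buyer Z 680 credits; Buyer M 270 credits.
Buyer D has the top bid and wins; the price is the second-highest bid, 2,250 credits.
Buyer D's payoff = 2,740 credits − 2,250 credits = 490 credits. All other bidders lose, so their payoff is 0.

Payoffs: Buyer L 0 credits, Buyer M 0 credits, Buyer D 490 credits, Buyer R 0 credits, Buyer Z 0 credits.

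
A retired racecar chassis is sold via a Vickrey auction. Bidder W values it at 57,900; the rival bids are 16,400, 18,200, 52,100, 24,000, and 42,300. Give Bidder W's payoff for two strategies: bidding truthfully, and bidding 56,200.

(a) 5,800  (b) 5,800

The highest competing bid is 52,100.
Bidding truthfully at 57,900: Bidder W has the top bid, wins, and pays the second-highest bid 52,100. Payoff = 57,900 − 52,100 = 5,800.
Bidding 56,200: Bidder W has the top bid, wins, and pays the second-highest bid 52,100. Payoff = 57,900 − 52,100 = 5,800.
The bid only affects whether you win, not the price — here both bids land on the same side of the top rival bid, so the deviation is payoff-neutral.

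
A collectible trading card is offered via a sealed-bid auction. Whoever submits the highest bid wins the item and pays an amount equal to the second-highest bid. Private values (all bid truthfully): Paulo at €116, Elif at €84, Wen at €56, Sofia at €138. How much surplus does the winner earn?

Bids in descending order: Sofia €138 > Paulo €116 > Elif €84 > Wen €56.
Sofia wins with the top bid and pays the second-highest, €116.
Surplus = €138 − €116 = €22.

€22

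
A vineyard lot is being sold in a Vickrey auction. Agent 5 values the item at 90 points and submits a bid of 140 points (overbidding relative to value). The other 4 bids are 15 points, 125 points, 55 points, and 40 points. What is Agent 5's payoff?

Highest competing bid: 125 points.
Agent 5's bid 140 points is the highest overall, so Agent 5 wins and pays the second-highest bid, 125 points.
Payoff = value − price = 90 points − 125 points = -35 points.
Overbidding won the item at a price above value — truthful bidding would have avoided this loss.

Payoff = -35 points.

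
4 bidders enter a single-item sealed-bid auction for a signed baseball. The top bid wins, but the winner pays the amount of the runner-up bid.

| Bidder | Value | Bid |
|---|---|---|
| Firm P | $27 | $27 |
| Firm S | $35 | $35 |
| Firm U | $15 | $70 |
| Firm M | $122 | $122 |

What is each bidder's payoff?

Ranking the bids: Firm M $122; Firm U $70; Firm S $35; Firm P $27.
Firm M has the top bid and wins; the price is the second-highest bid, $70.
Firm M's payoff = $122 − $70 = $52. All other bidders lose, so their payoff is 0.

Firm P $0, Firm S $0, Firm U $0, Firm M $52.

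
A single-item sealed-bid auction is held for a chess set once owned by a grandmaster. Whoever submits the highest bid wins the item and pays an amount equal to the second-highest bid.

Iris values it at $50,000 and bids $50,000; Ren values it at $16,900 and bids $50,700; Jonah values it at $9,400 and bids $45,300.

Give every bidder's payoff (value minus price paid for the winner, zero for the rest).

Bids in descending order: Ren $50,700 > Iris $50,000 > Jonah $45,300.
Ren has the top bid and wins; the price is the second-highest bid, $50,000.
Ren's payoff = $16,900 − $50,000 = -$33,100. All other bidders lose, so their payoff is 0.

Iris $0, Ren -$33,100, Jonah $0.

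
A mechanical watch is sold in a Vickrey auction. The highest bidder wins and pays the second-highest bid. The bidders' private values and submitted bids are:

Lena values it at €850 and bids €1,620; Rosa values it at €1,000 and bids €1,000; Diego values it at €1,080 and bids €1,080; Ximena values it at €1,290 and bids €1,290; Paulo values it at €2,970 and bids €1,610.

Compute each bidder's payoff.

Payoffs: Lena -€760, Rosa €0, Diego €0, Ximena €0, Paulo €0.

Ordered from highest: Lena €1,620; Paulo €1,610; Ximena €1,290; Diego €1,080; Rosa €1,000.
Lena has the top bid and wins; the price is the second-highest bid, €1,610.
Lena's payoff = €850 − €1,610 = -€760. All other bidders lose, so their payoff is 0.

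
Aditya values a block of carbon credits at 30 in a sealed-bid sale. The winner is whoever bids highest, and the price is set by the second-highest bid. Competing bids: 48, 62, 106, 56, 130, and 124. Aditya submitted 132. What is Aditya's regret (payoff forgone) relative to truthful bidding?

Regret: 100.

The highest competing bid is 130.
Bidding truthfully at 30: the top bid is 130 (a rival), so Aditya loses. Payoff = 0.
Bidding 132: Aditya has the top bid, wins, and pays the second-highest bid 130. Payoff = 30 − 130 = -100.
Regret = truthful payoff − actual payoff = 0 − -100 = 100.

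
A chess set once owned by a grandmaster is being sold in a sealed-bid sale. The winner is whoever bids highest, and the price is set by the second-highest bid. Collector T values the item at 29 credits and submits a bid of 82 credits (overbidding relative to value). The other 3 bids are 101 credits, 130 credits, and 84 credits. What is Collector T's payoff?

Highest competing bid: 130 credits.
Collector T's bid 82 credits is not the highest, so Collector T loses, pays nothing, and earns zero payoff.

Collector T's payoff: 0 credits.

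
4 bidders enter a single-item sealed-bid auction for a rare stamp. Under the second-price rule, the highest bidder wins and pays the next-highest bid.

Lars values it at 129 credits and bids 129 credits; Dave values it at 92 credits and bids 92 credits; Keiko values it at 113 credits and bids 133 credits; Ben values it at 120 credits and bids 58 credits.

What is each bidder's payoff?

Lars 0 credits, Dave 0 credits, Keiko -16 credits, Ben 0 credits.

Sorted high to low: Keiko 133 credits > Lars 129 credits > Dave 92 credits > Ben 58 credits.
Keiko has the top bid and wins; the price is the second-highest bid, 129 credits.
Keiko's payoff = 113 credits − 129 credits = -16 credits. All other bidders lose, so their payoff is 0.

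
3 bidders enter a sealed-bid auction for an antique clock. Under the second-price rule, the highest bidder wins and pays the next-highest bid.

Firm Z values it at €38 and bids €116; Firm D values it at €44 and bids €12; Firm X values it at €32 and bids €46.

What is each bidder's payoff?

Ranking the bids: Firm Z €116; Firm X €46; Firm D €12.
Firm Z has the top bid and wins; the price is the second-highest bid, €46.
Firm Z's payoff = €38 − €46 = -€8. All other bidders lose, so their payoff is 0.

Firm Z -€8, Firm D €0, Firm X €0.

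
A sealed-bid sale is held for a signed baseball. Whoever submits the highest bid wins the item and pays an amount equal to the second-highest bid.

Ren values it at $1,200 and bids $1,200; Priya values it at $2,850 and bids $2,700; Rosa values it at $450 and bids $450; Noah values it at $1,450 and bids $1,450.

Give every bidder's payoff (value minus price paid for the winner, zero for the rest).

Payoffs: Ren $0, Priya $1,400, Rosa $0, Noah $0.

Sorted high to low: Priya $2,700, then Noah $1,450, then Ren $1,200, then Rosa $450.
Priya has the top bid and wins; the price is the second-highest bid, $1,450.
Priya's payoff = $2,850 − $1,450 = $1,400. All other bidders lose, so their payoff is 0.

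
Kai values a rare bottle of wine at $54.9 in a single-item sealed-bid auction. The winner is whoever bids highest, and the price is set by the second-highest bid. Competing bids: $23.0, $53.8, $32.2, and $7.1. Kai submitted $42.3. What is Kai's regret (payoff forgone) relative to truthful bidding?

The highest competing bid is $53.8.
Bidding truthfully at $54.9: Kai has the top bid, wins, and pays the second-highest bid $53.8. Payoff = $54.9 − $53.8 = $1.1.
Bidding $42.3: the top bid is $53.8 (a rival), so Kai loses. Payoff = $0.0.
Regret = truthful payoff − actual payoff = $1.1 − $0.0 = $1.1.
This is the dominant-strategy logic: truthful bidding weakly beats any alternative.

$1.1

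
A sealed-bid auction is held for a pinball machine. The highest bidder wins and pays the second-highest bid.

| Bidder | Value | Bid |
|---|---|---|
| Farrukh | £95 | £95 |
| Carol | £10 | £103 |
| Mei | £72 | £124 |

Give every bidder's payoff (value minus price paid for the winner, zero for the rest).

Ranking the bids: Mei £124, then Carol £103, then Farrukh £95.
Mei has the top bid and wins; the price is the second-highest bid, £103.
Mei's payoff = £72 − £103 = -£31. All other bidders lose, so their payoff is 0.

Payoffs: Farrukh £0, Carol £0, Mei -£31.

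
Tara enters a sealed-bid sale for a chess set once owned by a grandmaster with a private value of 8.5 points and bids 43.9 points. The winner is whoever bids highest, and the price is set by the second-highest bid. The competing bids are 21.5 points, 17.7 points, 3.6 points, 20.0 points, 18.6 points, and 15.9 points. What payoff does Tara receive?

Tara's payoff: -13.0 points.

Highest competing bid: 21.5 points.
Tara's bid 43.9 points is the highest overall, so Tara wins and pays the second-highest bid, 21.5 points.
Payoff = value − price = 8.5 points − 21.5 points = -13.0 points.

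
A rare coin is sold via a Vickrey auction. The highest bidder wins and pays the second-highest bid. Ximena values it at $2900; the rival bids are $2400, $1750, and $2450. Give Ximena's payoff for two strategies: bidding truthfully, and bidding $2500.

The highest competing bid is $2450.
Bidding truthfully at $2900: Ximena has the top bid, wins, and pays the second-highest bid $2450. Payoff = $2900 − $2450 = $450.
Bidding $2500: Ximena has the top bid, wins, and pays the second-highest bid $2450. Payoff = $2900 − $2450 = $450.

(a) $450  (b) $450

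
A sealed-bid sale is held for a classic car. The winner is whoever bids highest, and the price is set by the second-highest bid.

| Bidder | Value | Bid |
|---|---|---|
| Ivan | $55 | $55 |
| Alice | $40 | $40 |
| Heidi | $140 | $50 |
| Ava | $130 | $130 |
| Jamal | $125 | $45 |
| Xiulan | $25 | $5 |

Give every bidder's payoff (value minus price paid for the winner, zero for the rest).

Ivan $0, Alice $0, Heidi $0, Ava $75, Jamal $0, Xiulan $0.

Sorted high to low: Ava $130 > Ivan $55 > Heidi $50 > Jamal $45 > Alice $40 > Xiulan $5.
Ava has the top bid and wins; the price is the second-highest bid, $55.
Ava's payoff = $130 − $55 = $75. All other bidders lose, so their payoff is 0.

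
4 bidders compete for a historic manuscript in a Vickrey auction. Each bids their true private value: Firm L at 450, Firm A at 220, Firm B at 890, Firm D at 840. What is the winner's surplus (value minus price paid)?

Ordered from highest: Firm B 890 > Firm D 840 > Firm L 450 > Firm A 220.
Firm B wins with the top bid and pays the second-highest, 840.
Surplus = 890 − 840 = 50.

Surplus = 50.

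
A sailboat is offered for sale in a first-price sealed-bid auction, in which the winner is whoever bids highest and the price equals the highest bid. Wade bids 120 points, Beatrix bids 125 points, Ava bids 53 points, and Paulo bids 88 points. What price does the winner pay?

Ranking the bids: Beatrix 125 points; Wade 120 points; Paulo 88 points; Ava 53 points.
Beatrix is the highest bidder, so Beatrix wins.
Under the first-price rule, the price is the highest bid: 125 points.

125 points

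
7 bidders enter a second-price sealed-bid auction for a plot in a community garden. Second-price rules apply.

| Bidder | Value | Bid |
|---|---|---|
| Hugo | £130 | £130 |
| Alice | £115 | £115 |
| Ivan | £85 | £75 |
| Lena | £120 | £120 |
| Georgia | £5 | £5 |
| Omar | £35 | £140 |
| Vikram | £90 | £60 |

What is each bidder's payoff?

Payoffs: Hugo £0, Alice £0, Ivan £0, Lena £0, Georgia £0, Omar -£95, Vikram £0.

Sorted high to low: Omar £140, then Hugo £130, then Lena £120, then Alice £115, then Ivan £75, then Vikram £60, then Georgia £5.
Omar has the top bid and wins; the price is the second-highest bid, £130.
Omar's payoff = £35 − £130 = -£95. All other bidders lose, so their payoff is 0.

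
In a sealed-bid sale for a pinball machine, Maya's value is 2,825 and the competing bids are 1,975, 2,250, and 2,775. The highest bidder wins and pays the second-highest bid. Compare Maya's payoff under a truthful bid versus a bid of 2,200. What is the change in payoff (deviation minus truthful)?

Payoff change: -50.

The highest competing bid is 2,775.
Bidding truthfully at 2,825: Maya has the top bid, wins, and pays the second-highest bid 2,775. Payoff = 2,825 − 2,775 = 50.
Bidding 2,200: the top bid is 2,775 (a rival), so Maya loses. Payoff = 0.
Change = 0 − 50 = -50.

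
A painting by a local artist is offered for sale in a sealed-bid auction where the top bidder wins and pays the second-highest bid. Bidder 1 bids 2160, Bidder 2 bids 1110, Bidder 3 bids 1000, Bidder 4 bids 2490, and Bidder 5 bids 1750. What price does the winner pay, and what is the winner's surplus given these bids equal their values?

Bids in descending order: Bidder 4 2490; Bidder 1 2160; Bidder 5 1750; Bidder 2 1110; Bidder 3 1000.
Bidder 4 is the highest bidder, so Bidder 4 wins.
Under the second-price rule, the price is the second-highest bid: 2160.
Surplus = 2490 − 2160 = 330.

The winner pays 2160 for a surplus of 330.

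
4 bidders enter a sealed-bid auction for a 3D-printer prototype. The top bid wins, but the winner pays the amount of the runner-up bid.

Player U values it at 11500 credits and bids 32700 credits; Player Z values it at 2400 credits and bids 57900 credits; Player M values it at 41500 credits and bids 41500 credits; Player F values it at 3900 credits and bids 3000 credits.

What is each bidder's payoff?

Ordered from highest: Player Z 57900 credits; Player M 41500 credits; Player U 32700 credits; Player F 3000 credits.
Player Z has the top bid and wins; the price is the second-highest bid, 41500 credits.
Player Z's payoff = 2400 credits − 41500 credits = -39100 credits. All other bidders lose, so their payoff is 0.

Payoffs: Player U 0 credits, Player Z -39100 credits, Player M 0 credits, Player F 0 credits.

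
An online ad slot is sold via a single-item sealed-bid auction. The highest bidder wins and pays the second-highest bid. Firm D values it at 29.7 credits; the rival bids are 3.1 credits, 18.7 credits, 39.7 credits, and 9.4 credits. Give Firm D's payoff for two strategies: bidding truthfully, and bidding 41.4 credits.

(a) 0.0 credits  (b) -10.0 credits

The highest competing bid is 39.7 credits.
Bidding truthfully at 29.7 credits: the top bid is 39.7 credits (a rival), so Firm D loses. Payoff = 0.0 credits.
Bidding 41.4 credits: Firm D has the top bid, wins, and pays the second-highest bid 39.7 credits. Payoff = 29.7 credits − 39.7 credits = -10.0 credits.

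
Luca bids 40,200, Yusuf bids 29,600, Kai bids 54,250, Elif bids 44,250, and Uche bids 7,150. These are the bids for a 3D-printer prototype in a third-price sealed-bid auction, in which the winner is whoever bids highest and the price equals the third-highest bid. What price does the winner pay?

40,200

Ranking the bids: Kai 54,250; Elif 44,250; Luca 40,200; Yusuf 29,600; Uche 7,150.
Kai is the highest bidder, so Kai wins.
Under the third-price rule, the price is the third-highest bid: 40,200.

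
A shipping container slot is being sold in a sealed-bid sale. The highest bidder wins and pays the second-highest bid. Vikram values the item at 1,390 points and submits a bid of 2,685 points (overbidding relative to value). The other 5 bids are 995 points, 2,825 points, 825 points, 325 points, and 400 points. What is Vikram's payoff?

0 points

Highest competing bid: 2,825 points.
Vikram's bid 2,685 points is not the highest, so Vikram loses, pays nothing, and earns zero payoff.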